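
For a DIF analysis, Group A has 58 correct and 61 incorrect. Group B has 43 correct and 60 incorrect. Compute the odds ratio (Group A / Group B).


Odds_A = 58/61 = 0.9508
Odds_B = 43/60 = 0.7167
OR = Odds_A / Odds_B = 0.9508 / 0.7167
Exactly, OR = (58 * 60) / (61 * 43) = 3480 / 2623
OR = 1.3267

1.3267


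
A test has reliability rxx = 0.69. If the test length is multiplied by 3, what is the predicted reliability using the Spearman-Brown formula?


r_new = (n * rxx) / (1 + (n-1) * rxx)
r_new = (3 * 0.69) / (1 + 2 * 0.69)
r_new = 2.07 / 2.38
r_new = 0.8697

0.8697


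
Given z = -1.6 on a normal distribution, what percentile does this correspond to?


CDF(z) = 0.5 * (1 + erf(z/sqrt(2)))
erf(-1.1314) = -0.8904
CDF = 0.0548
Percentile rank = 0.0548 * 100 = 5.48

5.48


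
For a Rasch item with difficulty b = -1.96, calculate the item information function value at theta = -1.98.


P = 1/(1+exp(-(-1.98--1.96))) = 0.495
I = P*(1-P) = 0.495 * 0.505
I = 0.25

0.25


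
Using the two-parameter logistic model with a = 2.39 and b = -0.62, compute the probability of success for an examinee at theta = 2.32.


a*(theta - b) = 2.39 * (2.32 - -0.62) = 7.0266
exp(-7.0266) = 0.0009
P = 1 / (1 + 0.0009)
P = 0.9991

0.9991


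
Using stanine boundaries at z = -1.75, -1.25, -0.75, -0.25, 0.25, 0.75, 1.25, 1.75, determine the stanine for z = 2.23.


Stanine boundaries: [-1.75, -1.25, -0.75, -0.25, 0.25, 0.75, 1.25, 1.75]
z = 2.23
Check each boundary:
  z >= -1.75 -> could be stanine 2
  z >= -1.25 -> could be stanine 3
  z >= -0.75 -> could be stanine 4
  z >= -0.25 -> could be stanine 5
  z >= 0.25 -> could be stanine 6
  z >= 0.75 -> could be stanine 7
  z >= 1.25 -> could be stanine 8
  z >= 1.75 -> could be stanine 9
Highest qualifying boundary gives stanine = 9

9


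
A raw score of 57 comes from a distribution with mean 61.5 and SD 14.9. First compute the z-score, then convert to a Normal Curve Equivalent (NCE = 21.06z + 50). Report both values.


z = (X - mean) / SD = (57 - 61.5) / 14.9
z = -4.5 / 14.9
z = -0.302
NCE = NCE = 21.06z + 50
Carry z at full precision (z = -4.5 / 14.9) into the conversion:
NCE = 21.06 * (-4.5 / 14.9) + 50 = -94.77 / 14.9 + 50
NCE = -6.3604 + 50
NCE = 43.6396

43.6396


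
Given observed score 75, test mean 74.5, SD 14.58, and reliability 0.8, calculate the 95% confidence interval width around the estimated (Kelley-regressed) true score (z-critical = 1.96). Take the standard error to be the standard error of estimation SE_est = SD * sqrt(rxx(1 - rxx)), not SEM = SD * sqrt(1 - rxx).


True score estimate = 0.8*75 + 0.2*74.5 = 74.9
SE_est = SD * sqrt(rxx * (1 - rxx)) = 14.58 * sqrt(0.8 * 0.2) = 14.58 * sqrt(0.16) = 5.832
CI = T_est +/- z * SE_est, so width = 2 * z * SE_est = 2 * 1.96 * 5.832
Width = 22.8614

22.8614


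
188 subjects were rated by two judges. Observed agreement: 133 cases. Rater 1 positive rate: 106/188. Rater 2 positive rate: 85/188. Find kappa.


P_o = 133/188 = 0.707447
P_e = (106*85 + 82*103) / 35344 = 0.493889
kappa = (P_o - P_e) / (1 - P_e)
kappa = (0.707447 - 0.493889) / (1 - 0.493889)
kappa = 0.422

0.422


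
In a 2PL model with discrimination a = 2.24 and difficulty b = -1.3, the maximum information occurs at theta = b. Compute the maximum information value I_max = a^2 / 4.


For 2PL, max info at theta = b = -1.3
I_max = a^2 / 4 = 2.24^2 / 4
= 5.0176 / 4
I_max = 1.2544

1.2544


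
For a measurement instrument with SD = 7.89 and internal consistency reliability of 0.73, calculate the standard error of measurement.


SEM = SD * sqrt(1 - rxx)
SEM = 7.89 * sqrt(1 - 0.73)
SEM = 7.89 * sqrt(0.27) = 7.89 * 0.519615
SEM = 4.0998

4.0998


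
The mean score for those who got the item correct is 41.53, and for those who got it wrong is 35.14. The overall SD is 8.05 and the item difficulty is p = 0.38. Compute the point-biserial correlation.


q = 1 - p = 0.62
rpb = ((M1 - M0) / SD) * sqrt(p * q)
rpb = ((41.53 - 35.14) / 8.05) * sqrt(0.38 * 0.62)
rpb = 0.3853

0.3853


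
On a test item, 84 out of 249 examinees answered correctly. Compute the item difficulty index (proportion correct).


Item difficulty p = number correct / total examinees
p = 84 / 249
p = 0.3373

0.3373


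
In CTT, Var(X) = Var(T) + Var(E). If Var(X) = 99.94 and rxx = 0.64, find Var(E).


var_true = rxx * var_obs = 0.64 * 99.94 = 63.9616
var_error = var_obs - var_true
var_error = 99.94 - 63.9616
var_error = 35.9784

35.9784


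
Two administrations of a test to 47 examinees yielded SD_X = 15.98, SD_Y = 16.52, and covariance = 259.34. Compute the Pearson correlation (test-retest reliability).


r = cov(X,Y) / (SD_X * SD_Y)
r = 259.34 / (15.98 * 16.52)
r = 259.34 / 263.9896
r = 0.9824

0.9824


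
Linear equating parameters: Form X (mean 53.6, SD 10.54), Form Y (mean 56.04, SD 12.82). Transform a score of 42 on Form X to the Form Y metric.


slope = SD_Y / SD_X = 12.82 / 10.54 ~ 1.2163
intercept = mean_Y - slope * mean_X = 56.04 - (12.82 / 10.54) * 53.6 ~ -9.1547
Y = slope * X + intercept. To avoid rounding drift from the rounded slope/intercept, evaluate the equivalent form Y = mean_Y + SD_Y * (X - mean_X) / SD_X at full precision:
Y = 56.04 + 12.82 * (42 - 53.6) / 10.54
Y = 56.04 - 12.82 * 11.6 / 10.54
Y = 56.04 - 148.712 / 10.54
Y = 56.04 - 14.1093
Y = 41.9307

41.9307


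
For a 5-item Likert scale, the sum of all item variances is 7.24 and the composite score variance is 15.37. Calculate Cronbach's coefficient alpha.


alpha = (k/(k-1)) * (1 - sum(si^2)/s_total^2)
= (5/4) * (1 - 7.24/15.37)
alpha = 0.6612

0.6612


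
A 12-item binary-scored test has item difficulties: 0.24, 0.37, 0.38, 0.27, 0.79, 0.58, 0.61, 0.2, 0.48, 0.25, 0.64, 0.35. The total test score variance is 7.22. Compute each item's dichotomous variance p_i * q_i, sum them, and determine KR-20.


For each item, compute p_i * q_i:
  Item 1: 0.24 * 0.76 = 0.1824
  Item 2: 0.37 * 0.63 = 0.2331
  Item 3: 0.38 * 0.62 = 0.2356
  Item 4: 0.27 * 0.73 = 0.1971
  Item 5: 0.79 * 0.21 = 0.1659
  Item 6: 0.58 * 0.42 = 0.2436
  Item 7: 0.61 * 0.39 = 0.2379
  Item 8: 0.2 * 0.8 = 0.16
  Item 9: 0.48 * 0.52 = 0.2496
  Item 10: 0.25 * 0.75 = 0.1875
  Item 11: 0.64 * 0.36 = 0.2304
  Item 12: 0.35 * 0.65 = 0.2275
Sum(p_i * q_i) = 0.1824 + 0.2331 + 0.2356 + 0.1971 + 0.1659 + 0.2436 + 0.2379 + 0.16 + 0.2496 + 0.1875 + 0.2304 + 0.2275 = 2.5506
KR-20 = (k/(k-1)) * (1 - Sum(p_i*q_i) / Var_total)
= (12/11) * (1 - 2.5506/7.22)
= 1.0909 * 0.6467
KR-20 = 0.7055

0.7055


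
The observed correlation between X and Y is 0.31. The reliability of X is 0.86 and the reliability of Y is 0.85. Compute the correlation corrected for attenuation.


r_corrected = rxy / sqrt(rxx * ryy)
= 0.31 / sqrt(0.86 * 0.85)
= 0.31 / sqrt(0.731)
= 0.31 / 0.854985
r_corrected = 0.3626

0.3626


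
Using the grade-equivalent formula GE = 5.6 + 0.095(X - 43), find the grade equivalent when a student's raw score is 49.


raw - median = 49 - 43 = 6
slope * diff = 0.095 * 6 = 0.57
GE = 5.6 + 0.57
GE = 6.17

6.17


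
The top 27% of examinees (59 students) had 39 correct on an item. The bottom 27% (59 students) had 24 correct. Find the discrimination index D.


p_upper = 39/59 = 0.661
p_lower = 24/59 = 0.4068
D = 0.661 - 0.4068 = 0.2542

0.2542


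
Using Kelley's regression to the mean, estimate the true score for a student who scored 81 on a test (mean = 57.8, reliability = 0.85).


T_est = rxx * X + (1 - rxx) * mean
T_est = 0.85 * 81 + 0.15 * 57.8
T_est = 68.85 + 8.67
T_est = 77.52

77.52


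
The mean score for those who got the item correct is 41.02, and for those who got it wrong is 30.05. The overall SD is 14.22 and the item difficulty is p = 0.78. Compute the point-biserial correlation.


q = 1 - p = 0.22
rpb = ((M1 - M0) / SD) * sqrt(p * q)
rpb = ((41.02 - 30.05) / 14.22) * sqrt(0.78 * 0.22)
rpb = 0.3196

0.3196


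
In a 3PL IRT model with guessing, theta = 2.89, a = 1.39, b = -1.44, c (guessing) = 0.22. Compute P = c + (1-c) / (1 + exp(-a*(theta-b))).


logit = 1.39*(2.89 - -1.44) = 6.0187
P* = 1/(1 + exp(-6.0187)) = 0.9976
P = 0.22 + (1 - 0.22) * 0.9976
P = 0.9981

0.9981


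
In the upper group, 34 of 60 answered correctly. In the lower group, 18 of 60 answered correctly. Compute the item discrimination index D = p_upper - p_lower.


p_upper = 34/60 = 0.5667
p_lower = 18/60 = 0.3
D = 0.5667 - 0.3 = 0.2667

0.2667


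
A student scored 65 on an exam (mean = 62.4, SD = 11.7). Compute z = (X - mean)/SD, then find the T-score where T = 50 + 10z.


z = (X - mean) / SD = (65 - 62.4) / 11.7
z = 2.6 / 11.7
z = 0.2222
T-score = T = 50 + 10z
Carry z at full precision (z = 2.6 / 11.7) into the conversion:
T-score = 50 + 10 * (2.6 / 11.7) = 50 + 26 / 11.7
T-score = 50 + 2.2222
T-score = 52.2222

52.2222


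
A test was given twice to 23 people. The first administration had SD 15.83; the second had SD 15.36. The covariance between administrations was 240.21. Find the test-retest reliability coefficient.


r = cov(X,Y) / (SD_X * SD_Y)
r = 240.21 / (15.83 * 15.36)
r = 240.21 / 243.1488
r = 0.9879

0.9879


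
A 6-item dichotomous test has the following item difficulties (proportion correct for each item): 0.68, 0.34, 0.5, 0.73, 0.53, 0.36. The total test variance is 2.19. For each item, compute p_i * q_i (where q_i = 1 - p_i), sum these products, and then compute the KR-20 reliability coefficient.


For each item, compute p_i * q_i:
  Item 1: 0.68 * 0.32 = 0.2176
  Item 2: 0.34 * 0.66 = 0.2244
  Item 3: 0.5 * 0.5 = 0.25
  Item 4: 0.73 * 0.27 = 0.1971
  Item 5: 0.53 * 0.47 = 0.2491
  Item 6: 0.36 * 0.64 = 0.2304
Sum(p_i * q_i) = 0.2176 + 0.2244 + 0.25 + 0.1971 + 0.2491 + 0.2304 = 1.3686
KR-20 = (k/(k-1)) * (1 - Sum(p_i*q_i) / Var_total)
= (6/5) * (1 - 1.3686/2.19)
= 1.2 * 0.3751
KR-20 = 0.4501

0.4501


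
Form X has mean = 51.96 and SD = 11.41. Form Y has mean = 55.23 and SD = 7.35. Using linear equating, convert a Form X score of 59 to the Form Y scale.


slope = SD_Y / SD_X = 7.35 / 11.41 ~ 0.6442
intercept = mean_Y - slope * mean_X = 55.23 - (7.35 / 11.41) * 51.96 ~ 21.7588
Y = slope * X + intercept. To avoid rounding drift from the rounded slope/intercept, evaluate the equivalent form Y = mean_Y + SD_Y * (X - mean_X) / SD_X at full precision:
Y = 55.23 + 7.35 * (59 - 51.96) / 11.41
Y = 55.23 + 7.35 * 7.04 / 11.41
Y = 55.23 + 51.744 / 11.41
Y = 55.23 + 4.535
Y = 59.765

59.765


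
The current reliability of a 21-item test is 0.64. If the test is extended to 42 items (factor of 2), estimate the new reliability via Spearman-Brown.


r_new = (n * rxx) / (1 + (n-1) * rxx)
r_new = (2 * 0.64) / (1 + 1 * 0.64)
r_new = 1.28 / 1.64
r_new = 0.7805

0.7805


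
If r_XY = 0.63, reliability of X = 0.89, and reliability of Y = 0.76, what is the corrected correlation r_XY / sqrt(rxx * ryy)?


r_corrected = rxy / sqrt(rxx * ryy)
= 0.63 / sqrt(0.89 * 0.76)
= 0.63 / sqrt(0.6764)
= 0.63 / 0.822435
r_corrected = 0.766

0.766


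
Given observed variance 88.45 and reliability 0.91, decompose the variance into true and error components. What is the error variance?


var_true = rxx * var_obs = 0.91 * 88.45 = 80.4895
var_error = var_obs - var_true
var_error = 88.45 - 80.4895
var_error = 7.9605

7.9605


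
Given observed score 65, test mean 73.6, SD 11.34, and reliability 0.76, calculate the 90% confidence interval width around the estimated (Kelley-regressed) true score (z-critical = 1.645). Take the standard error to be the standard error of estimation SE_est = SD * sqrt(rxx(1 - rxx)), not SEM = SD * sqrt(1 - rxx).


True score estimate = 0.76*65 + 0.24*73.6 = 67.064
SE_est = SD * sqrt(rxx * (1 - rxx)) = 11.34 * sqrt(0.76 * 0.24) = 11.34 * sqrt(0.1824) = 4.843123
CI = T_est +/- z * SE_est, so width = 2 * z * SE_est = 2 * 1.645 * 4.843123
Width = 15.9339

15.9339


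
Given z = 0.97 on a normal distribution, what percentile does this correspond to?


CDF(z) = 0.5 * (1 + erf(z/sqrt(2)))
erf(0.6859) = 0.668
CDF = 0.834
Percentile rank = 0.834 * 100 = 83.4

83.4


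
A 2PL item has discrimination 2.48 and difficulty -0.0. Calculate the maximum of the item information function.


For 2PL, max info at theta = b = -0.0
I_max = a^2 / 4 = 2.48^2 / 4
= 6.1504 / 4
I_max = 1.5376

1.5376


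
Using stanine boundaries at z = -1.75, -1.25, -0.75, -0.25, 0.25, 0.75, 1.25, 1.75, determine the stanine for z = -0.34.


Stanine boundaries: [-1.75, -1.25, -0.75, -0.25, 0.25, 0.75, 1.25, 1.75]
z = -0.34
Check each boundary:
  z >= -1.75 -> could be stanine 2
  z >= -1.25 -> could be stanine 3
  z >= -0.75 -> could be stanine 4
  z < -0.25
  z < 0.25
  z < 0.75
  z < 1.25
  z < 1.75
Highest qualifying boundary gives stanine = 4

4


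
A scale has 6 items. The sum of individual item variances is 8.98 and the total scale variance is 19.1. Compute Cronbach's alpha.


alpha = (k/(k-1)) * (1 - sum(si^2)/s_total^2)
= (6/5) * (1 - 8.98/19.1)
alpha = 0.6358

0.6358


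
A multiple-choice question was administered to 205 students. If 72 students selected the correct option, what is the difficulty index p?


Item difficulty p = number correct / total examinees
p = 72 / 205
p = 0.3512

0.3512


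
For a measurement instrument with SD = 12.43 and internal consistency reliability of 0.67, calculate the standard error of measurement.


SEM = SD * sqrt(1 - rxx)
SEM = 12.43 * sqrt(1 - 0.67)
SEM = 12.43 * sqrt(0.33) = 12.43 * 0.574456
SEM = 7.1405

7.1405


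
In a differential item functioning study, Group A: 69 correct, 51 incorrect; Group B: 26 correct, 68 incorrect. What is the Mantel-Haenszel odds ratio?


Odds_A = 69/51 = 1.3529
Odds_B = 26/68 = 0.3824
OR = Odds_A / Odds_B = 1.3529 / 0.3824
Exactly, OR = (69 * 68) / (51 * 26) = 4692 / 1326
OR = 3.5385

3.5385


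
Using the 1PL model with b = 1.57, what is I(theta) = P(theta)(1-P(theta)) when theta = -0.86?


P = 1/(1+exp(-(-0.86-1.57))) = 0.0809
I = P*(1-P) = 0.0809 * 0.9191
I = 0.0744

0.0744


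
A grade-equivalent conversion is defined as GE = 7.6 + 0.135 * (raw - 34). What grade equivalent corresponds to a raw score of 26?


raw - median = 26 - 34 = -8
slope * diff = 0.135 * -8 = -1.08
GE = 7.6 + -1.08
GE = 6.52

6.52


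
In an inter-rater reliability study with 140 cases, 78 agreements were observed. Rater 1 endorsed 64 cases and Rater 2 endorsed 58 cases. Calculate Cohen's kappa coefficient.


P_o = 78/140 = 0.557143
P_e = (64*58 + 76*82) / 19600 = 0.507347
kappa = (P_o - P_e) / (1 - P_e)
kappa = (0.557143 - 0.507347) / (1 - 0.507347)
kappa = 0.1011

0.1011


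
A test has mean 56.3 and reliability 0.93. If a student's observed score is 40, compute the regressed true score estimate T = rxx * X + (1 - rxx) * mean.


T_est = rxx * X + (1 - rxx) * mean
T_est = 0.93 * 40 + 0.07 * 56.3
T_est = 37.2 + 3.941
T_est = 41.141

41.141


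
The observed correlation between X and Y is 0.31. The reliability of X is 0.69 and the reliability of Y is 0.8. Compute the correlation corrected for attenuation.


r_corrected = rxy / sqrt(rxx * ryy)
= 0.31 / sqrt(0.69 * 0.8)
= 0.31 / sqrt(0.552)
= 0.31 / 0.742967
r_corrected = 0.4172

0.4172


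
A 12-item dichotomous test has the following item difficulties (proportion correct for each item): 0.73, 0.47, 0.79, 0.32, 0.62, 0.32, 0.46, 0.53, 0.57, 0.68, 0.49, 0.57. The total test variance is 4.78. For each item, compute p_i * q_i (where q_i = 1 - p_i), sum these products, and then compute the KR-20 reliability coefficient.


For each item, compute p_i * q_i:
  Item 1: 0.73 * 0.27 = 0.1971
  Item 2: 0.47 * 0.53 = 0.2491
  Item 3: 0.79 * 0.21 = 0.1659
  Item 4: 0.32 * 0.68 = 0.2176
  Item 5: 0.62 * 0.38 = 0.2356
  Item 6: 0.32 * 0.68 = 0.2176
  Item 7: 0.46 * 0.54 = 0.2484
  Item 8: 0.53 * 0.47 = 0.2491
  Item 9: 0.57 * 0.43 = 0.2451
  Item 10: 0.68 * 0.32 = 0.2176
  Item 11: 0.49 * 0.51 = 0.2499
  Item 12: 0.57 * 0.43 = 0.2451
Sum(p_i * q_i) = 0.1971 + 0.2491 + 0.1659 + 0.2176 + 0.2356 + 0.2176 + 0.2484 + 0.2491 + 0.2451 + 0.2176 + 0.2499 + 0.2451 = 2.7381
KR-20 = (k/(k-1)) * (1 - Sum(p_i*q_i) / Var_total)
= (12/11) * (1 - 2.7381/4.78)
= 1.0909 * 0.4272
KR-20 = 0.466

0.466


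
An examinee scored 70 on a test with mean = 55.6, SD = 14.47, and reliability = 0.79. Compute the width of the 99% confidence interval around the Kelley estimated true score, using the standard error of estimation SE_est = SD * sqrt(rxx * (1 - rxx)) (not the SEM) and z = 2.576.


True score estimate = 0.79*70 + 0.21*55.6 = 66.976
SE_est = SD * sqrt(rxx * (1 - rxx)) = 14.47 * sqrt(0.79 * 0.21) = 14.47 * sqrt(0.1659) = 5.89375
CI = T_est +/- z * SE_est, so width = 2 * z * SE_est = 2 * 2.576 * 5.89375
Width = 30.3646

30.3646


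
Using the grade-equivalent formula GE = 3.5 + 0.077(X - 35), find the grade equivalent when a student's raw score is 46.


raw - median = 46 - 35 = 11
slope * diff = 0.077 * 11 = 0.847
GE = 3.5 + 0.847
GE = 4.347

4.347


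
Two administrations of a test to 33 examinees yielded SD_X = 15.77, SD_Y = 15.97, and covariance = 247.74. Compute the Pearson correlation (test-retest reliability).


r = cov(X,Y) / (SD_X * SD_Y)
r = 247.74 / (15.77 * 15.97)
r = 247.74 / 251.8469
r = 0.9837

0.9837


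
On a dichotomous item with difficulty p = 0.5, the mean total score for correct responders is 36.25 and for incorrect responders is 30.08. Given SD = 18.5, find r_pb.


q = 1 - p = 0.5
rpb = ((M1 - M0) / SD) * sqrt(p * q)
rpb = ((36.25 - 30.08) / 18.5) * sqrt(0.5 * 0.5)
rpb = 0.1668

0.1668


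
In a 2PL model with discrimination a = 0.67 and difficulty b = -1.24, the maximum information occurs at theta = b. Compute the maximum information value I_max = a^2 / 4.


For 2PL, max info at theta = b = -1.24
I_max = a^2 / 4 = 0.67^2 / 4
= 0.4489 / 4
I_max = 0.1122

0.1122


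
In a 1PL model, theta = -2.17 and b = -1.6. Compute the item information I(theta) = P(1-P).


P = 1/(1+exp(-(-2.17--1.6))) = 0.3612
I = P*(1-P) = 0.3612 * 0.6388
I = 0.2307

0.2307


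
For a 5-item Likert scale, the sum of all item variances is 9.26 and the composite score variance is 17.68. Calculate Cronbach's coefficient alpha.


alpha = (k/(k-1)) * (1 - sum(si^2)/s_total^2)
= (5/4) * (1 - 9.26/17.68)
alpha = 0.5953

0.5953


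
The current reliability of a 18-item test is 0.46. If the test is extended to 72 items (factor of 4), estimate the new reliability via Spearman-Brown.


r_new = (n * rxx) / (1 + (n-1) * rxx)
r_new = (4 * 0.46) / (1 + 3 * 0.46)
r_new = 1.84 / 2.38
r_new = 0.7731

0.7731


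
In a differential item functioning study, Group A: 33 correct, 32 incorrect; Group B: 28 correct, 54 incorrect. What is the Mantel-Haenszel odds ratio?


Odds_A = 33/32 = 1.0312
Odds_B = 28/54 = 0.5185
OR = Odds_A / Odds_B = 1.0312 / 0.5185
Exactly, OR = (33 * 54) / (32 * 28) = 1782 / 896
OR = 1.9888

1.9888


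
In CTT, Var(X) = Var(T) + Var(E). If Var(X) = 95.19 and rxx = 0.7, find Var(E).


var_true = rxx * var_obs = 0.7 * 95.19 = 66.633
var_error = var_obs - var_true
var_error = 95.19 - 66.633
var_error = 28.557

28.557


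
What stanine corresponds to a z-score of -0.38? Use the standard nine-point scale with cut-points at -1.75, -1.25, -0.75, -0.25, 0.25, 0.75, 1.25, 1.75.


Stanine boundaries: [-1.75, -1.25, -0.75, -0.25, 0.25, 0.75, 1.25, 1.75]
z = -0.38
Check each boundary:
  z >= -1.75 -> could be stanine 2
  z >= -1.25 -> could be stanine 3
  z >= -0.75 -> could be stanine 4
  z < -0.25
  z < 0.25
  z < 0.75
  z < 1.25
  z < 1.75
Highest qualifying boundary gives stanine = 4

4


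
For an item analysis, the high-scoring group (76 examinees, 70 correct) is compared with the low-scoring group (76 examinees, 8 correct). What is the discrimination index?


p_upper = 70/76 = 0.9211
p_lower = 8/76 = 0.1053
D = 0.9211 - 0.1053 = 0.8158

0.8158


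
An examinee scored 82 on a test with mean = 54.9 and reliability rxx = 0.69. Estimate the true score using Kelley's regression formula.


T_est = rxx * X + (1 - rxx) * mean
T_est = 0.69 * 82 + 0.31 * 54.9
T_est = 56.58 + 17.019
T_est = 73.599

73.599


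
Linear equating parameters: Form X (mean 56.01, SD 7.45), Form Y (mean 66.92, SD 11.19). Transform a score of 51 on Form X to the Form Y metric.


slope = SD_Y / SD_X = 11.19 / 7.45 ~ 1.502
intercept = mean_Y - slope * mean_X = 66.92 - (11.19 / 7.45) * 56.01 ~ -17.2078
Y = slope * X + intercept. To avoid rounding drift from the rounded slope/intercept, evaluate the equivalent form Y = mean_Y + SD_Y * (X - mean_X) / SD_X at full precision:
Y = 66.92 + 11.19 * (51 - 56.01) / 7.45
Y = 66.92 - 11.19 * 5.01 / 7.45
Y = 66.92 - 56.0619 / 7.45
Y = 66.92 - 7.5251
Y = 59.3949

59.3949


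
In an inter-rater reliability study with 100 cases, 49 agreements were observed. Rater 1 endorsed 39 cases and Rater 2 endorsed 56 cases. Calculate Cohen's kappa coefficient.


P_o = 49/100 = 0.49
P_e = (39*56 + 61*44) / 10000 = 0.4868
kappa = (P_o - P_e) / (1 - P_e)
kappa = (0.49 - 0.4868) / (1 - 0.4868)
kappa = 0.0062

0.0062


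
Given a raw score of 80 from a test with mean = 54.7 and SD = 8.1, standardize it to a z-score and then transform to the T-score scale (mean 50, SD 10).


z = (X - mean) / SD = (80 - 54.7) / 8.1
z = 25.3 / 8.1
z = 3.1235
T-score = T = 50 + 10z
Carry z at full precision (z = 25.3 / 8.1) into the conversion:
T-score = 50 + 10 * (25.3 / 8.1) = 50 + 253 / 8.1
T-score = 50 + 31.2346
T-score = 81.2346

81.2346


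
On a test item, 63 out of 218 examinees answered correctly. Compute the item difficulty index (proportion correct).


Item difficulty p = number correct / total examinees
p = 63 / 218
p = 0.289

0.289


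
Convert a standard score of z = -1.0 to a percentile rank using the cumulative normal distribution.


CDF(z) = 0.5 * (1 + erf(z/sqrt(2)))
erf(-0.7071) = -0.6827
CDF = 0.1587
Percentile rank = 0.1587 * 100 = 15.87

15.87


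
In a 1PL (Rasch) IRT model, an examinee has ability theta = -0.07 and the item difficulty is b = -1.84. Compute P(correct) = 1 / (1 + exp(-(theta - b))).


theta - b = -0.07 - -1.84 = 1.77
exp(-(theta - b)) = exp(-1.77) = 0.1703
P = 1 / (1 + 0.1703)
P = 0.8545

0.8545


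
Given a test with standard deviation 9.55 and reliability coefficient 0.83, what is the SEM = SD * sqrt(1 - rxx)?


SEM = SD * sqrt(1 - rxx)
SEM = 9.55 * sqrt(1 - 0.83)
SEM = 9.55 * sqrt(0.17) = 9.55 * 0.412311
SEM = 3.9376

3.9376


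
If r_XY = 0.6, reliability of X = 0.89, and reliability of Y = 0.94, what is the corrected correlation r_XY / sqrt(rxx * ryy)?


r_corrected = rxy / sqrt(rxx * ryy)
= 0.6 / sqrt(0.89 * 0.94)
= 0.6 / sqrt(0.8366)
= 0.6 / 0.914658
r_corrected = 0.656

0.656


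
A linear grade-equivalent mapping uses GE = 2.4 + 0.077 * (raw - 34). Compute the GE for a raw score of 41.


raw - median = 41 - 34 = 7
slope * diff = 0.077 * 7 = 0.539
GE = 2.4 + 0.539
GE = 2.939

2.939


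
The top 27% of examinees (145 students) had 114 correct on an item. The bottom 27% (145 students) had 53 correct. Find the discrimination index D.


p_upper = 114/145 = 0.7862
p_lower = 53/145 = 0.3655
D = 0.7862 - 0.3655 = 0.4207

0.4207


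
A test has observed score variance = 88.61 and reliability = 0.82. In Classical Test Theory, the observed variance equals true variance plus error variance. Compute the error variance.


var_true = rxx * var_obs = 0.82 * 88.61 = 72.6602
var_error = var_obs - var_true
var_error = 88.61 - 72.6602
var_error = 15.9498

15.9498


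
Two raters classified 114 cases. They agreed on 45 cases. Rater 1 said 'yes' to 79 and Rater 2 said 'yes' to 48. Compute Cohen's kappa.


P_o = 45/114 = 0.394737
P_e = (79*48 + 35*66) / 12996 = 0.469529
kappa = (P_o - P_e) / (1 - P_e)
kappa = (0.394737 - 0.469529) / (1 - 0.469529)
kappa = -0.141

-0.141


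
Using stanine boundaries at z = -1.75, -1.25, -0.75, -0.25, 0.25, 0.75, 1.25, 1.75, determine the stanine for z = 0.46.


Stanine boundaries: [-1.75, -1.25, -0.75, -0.25, 0.25, 0.75, 1.25, 1.75]
z = 0.46
Check each boundary:
  z >= -1.75 -> could be stanine 2
  z >= -1.25 -> could be stanine 3
  z >= -0.75 -> could be stanine 4
  z >= -0.25 -> could be stanine 5
  z >= 0.25 -> could be stanine 6
  z < 0.75
  z < 1.25
  z < 1.75
Highest qualifying boundary gives stanine = 6

6


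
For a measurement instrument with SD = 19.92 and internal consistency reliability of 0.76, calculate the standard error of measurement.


SEM = SD * sqrt(1 - rxx)
SEM = 19.92 * sqrt(1 - 0.76)
SEM = 19.92 * sqrt(0.24) = 19.92 * 0.489898
SEM = 9.7588

9.7588


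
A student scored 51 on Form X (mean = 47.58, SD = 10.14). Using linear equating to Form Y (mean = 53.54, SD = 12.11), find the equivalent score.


slope = SD_Y / SD_X = 12.11 / 10.14 ~ 1.1943
intercept = mean_Y - slope * mean_X = 53.54 - (12.11 / 10.14) * 47.58 ~ -3.2838
Y = slope * X + intercept. To avoid rounding drift from the rounded slope/intercept, evaluate the equivalent form Y = mean_Y + SD_Y * (X - mean_X) / SD_X at full precision:
Y = 53.54 + 12.11 * (51 - 47.58) / 10.14
Y = 53.54 + 12.11 * 3.42 / 10.14
Y = 53.54 + 41.4162 / 10.14
Y = 53.54 + 4.0844
Y = 57.6244

57.6244


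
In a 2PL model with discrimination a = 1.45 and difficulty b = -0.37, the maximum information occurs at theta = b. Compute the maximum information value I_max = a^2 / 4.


For 2PL, max info at theta = b = -0.37
I_max = a^2 / 4 = 1.45^2 / 4
= 2.1025 / 4
I_max = 0.5256

0.5256


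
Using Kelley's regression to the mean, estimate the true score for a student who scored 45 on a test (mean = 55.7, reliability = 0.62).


T_est = rxx * X + (1 - rxx) * mean
T_est = 0.62 * 45 + 0.38 * 55.7
T_est = 27.9 + 21.166
T_est = 49.066

49.066


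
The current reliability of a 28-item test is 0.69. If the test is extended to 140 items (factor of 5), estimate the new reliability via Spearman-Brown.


r_new = (n * rxx) / (1 + (n-1) * rxx)
r_new = (5 * 0.69) / (1 + 4 * 0.69)
r_new = 3.45 / 3.76
r_new = 0.9176

0.9176


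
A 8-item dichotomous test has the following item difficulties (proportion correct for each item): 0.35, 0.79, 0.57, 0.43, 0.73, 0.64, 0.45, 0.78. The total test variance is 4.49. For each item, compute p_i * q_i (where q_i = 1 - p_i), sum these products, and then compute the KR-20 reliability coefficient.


For each item, compute p_i * q_i:
  Item 1: 0.35 * 0.65 = 0.2275
  Item 2: 0.79 * 0.21 = 0.1659
  Item 3: 0.57 * 0.43 = 0.2451
  Item 4: 0.43 * 0.57 = 0.2451
  Item 5: 0.73 * 0.27 = 0.1971
  Item 6: 0.64 * 0.36 = 0.2304
  Item 7: 0.45 * 0.55 = 0.2475
  Item 8: 0.78 * 0.22 = 0.1716
Sum(p_i * q_i) = 0.2275 + 0.1659 + 0.2451 + 0.2451 + 0.1971 + 0.2304 + 0.2475 + 0.1716 = 1.7302
KR-20 = (k/(k-1)) * (1 - Sum(p_i*q_i) / Var_total)
= (8/7) * (1 - 1.7302/4.49)
= 1.1429 * 0.6147
KR-20 = 0.7025

0.7025


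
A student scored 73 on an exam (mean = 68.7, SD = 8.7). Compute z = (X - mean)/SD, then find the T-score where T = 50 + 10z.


z = (X - mean) / SD = (73 - 68.7) / 8.7
z = 4.3 / 8.7
z = 0.4943
T-score = T = 50 + 10z
Carry z at full precision (z = 4.3 / 8.7) into the conversion:
T-score = 50 + 10 * (4.3 / 8.7) = 50 + 43 / 8.7
T-score = 50 + 4.9425
T-score = 54.9425

54.9425


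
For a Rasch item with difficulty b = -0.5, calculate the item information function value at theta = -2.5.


P = 1/(1+exp(-(-2.5--0.5))) = 0.1192
I = P*(1-P) = 0.1192 * 0.8808
I = 0.105

0.105


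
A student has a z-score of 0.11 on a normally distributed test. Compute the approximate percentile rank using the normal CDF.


CDF(z) = 0.5 * (1 + erf(z/sqrt(2)))
erf(0.0778) = 0.0876
CDF = 0.5438
Percentile rank = 0.5438 * 100 = 54.38

54.38


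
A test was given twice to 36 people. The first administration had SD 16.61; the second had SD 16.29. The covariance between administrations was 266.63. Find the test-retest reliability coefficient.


r = cov(X,Y) / (SD_X * SD_Y)
r = 266.63 / (16.61 * 16.29)
r = 266.63 / 270.5769
r = 0.9854

0.9854


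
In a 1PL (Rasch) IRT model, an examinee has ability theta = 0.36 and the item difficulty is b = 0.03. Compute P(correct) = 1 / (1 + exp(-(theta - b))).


theta - b = 0.36 - 0.03 = 0.33
exp(-(theta - b)) = exp(-0.33) = 0.7189
P = 1 / (1 + 0.7189)
P = 0.5818

0.5818


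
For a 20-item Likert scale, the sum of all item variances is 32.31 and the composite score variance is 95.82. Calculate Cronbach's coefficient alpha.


alpha = (k/(k-1)) * (1 - sum(si^2)/s_total^2)
= (20/19) * (1 - 32.31/95.82)
alpha = 0.6977

0.6977


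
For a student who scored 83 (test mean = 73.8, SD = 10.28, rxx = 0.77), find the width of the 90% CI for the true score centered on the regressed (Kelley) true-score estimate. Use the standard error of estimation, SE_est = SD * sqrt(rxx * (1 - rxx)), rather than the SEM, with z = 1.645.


True score estimate = 0.77*83 + 0.23*73.8 = 80.884
SE_est = SD * sqrt(rxx * (1 - rxx)) = 10.28 * sqrt(0.77 * 0.23) = 10.28 * sqrt(0.1771) = 4.326158
CI = T_est +/- z * SE_est, so width = 2 * z * SE_est = 2 * 1.645 * 4.326158
Width = 14.2331

14.2331


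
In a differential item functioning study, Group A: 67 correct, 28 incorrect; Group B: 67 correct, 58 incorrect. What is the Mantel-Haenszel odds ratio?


Odds_A = 67/28 = 2.3929
Odds_B = 67/58 = 1.1552
OR = Odds_A / Odds_B = 2.3929 / 1.1552
Exactly, OR = (67 * 58) / (28 * 67) = 3886 / 1876
OR = 2.0714

2.0714


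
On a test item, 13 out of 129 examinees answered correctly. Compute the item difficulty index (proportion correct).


Item difficulty p = number correct / total examinees
p = 13 / 129
p = 0.1008

0.1008


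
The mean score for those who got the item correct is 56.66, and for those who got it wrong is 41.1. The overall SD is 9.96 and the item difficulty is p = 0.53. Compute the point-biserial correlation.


q = 1 - p = 0.47
rpb = ((M1 - M0) / SD) * sqrt(p * q)
rpb = ((56.66 - 41.1) / 9.96) * sqrt(0.53 * 0.47)
rpb = 0.7797

0.7797


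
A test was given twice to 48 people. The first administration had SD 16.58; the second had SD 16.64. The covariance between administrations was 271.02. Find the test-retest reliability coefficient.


r = cov(X,Y) / (SD_X * SD_Y)
r = 271.02 / (16.58 * 16.64)
r = 271.02 / 275.8912
r = 0.9823

0.9823


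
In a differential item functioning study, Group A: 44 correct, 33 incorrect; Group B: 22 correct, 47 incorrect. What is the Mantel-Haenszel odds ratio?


Odds_A = 44/33 = 1.3333
Odds_B = 22/47 = 0.4681
OR = Odds_A / Odds_B = 1.3333 / 0.4681
Exactly, OR = (44 * 47) / (33 * 22) = 2068 / 726
OR = 2.8485

2.8485


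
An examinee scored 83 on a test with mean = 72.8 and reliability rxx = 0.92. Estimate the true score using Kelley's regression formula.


T_est = rxx * X + (1 - rxx) * mean
T_est = 0.92 * 83 + 0.08 * 72.8
T_est = 76.36 + 5.824
T_est = 82.184

82.184


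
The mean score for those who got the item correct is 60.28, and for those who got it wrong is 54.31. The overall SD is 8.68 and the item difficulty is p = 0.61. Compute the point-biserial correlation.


q = 1 - p = 0.39
rpb = ((M1 - M0) / SD) * sqrt(p * q)
rpb = ((60.28 - 54.31) / 8.68) * sqrt(0.61 * 0.39)
rpb = 0.3355

0.3355


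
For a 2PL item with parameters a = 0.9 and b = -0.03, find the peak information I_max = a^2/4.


For 2PL, max info at theta = b = -0.03
I_max = a^2 / 4 = 0.9^2 / 4
= 0.81 / 4
I_max = 0.2025

0.2025


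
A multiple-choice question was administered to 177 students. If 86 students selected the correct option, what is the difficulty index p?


Item difficulty p = number correct / total examinees
p = 86 / 177
p = 0.4859

0.4859


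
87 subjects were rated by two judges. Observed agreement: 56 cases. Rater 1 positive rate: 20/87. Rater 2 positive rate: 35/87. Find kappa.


P_o = 56/87 = 0.643678
P_e = (20*35 + 67*52) / 7569 = 0.552781
kappa = (P_o - P_e) / (1 - P_e)
kappa = (0.643678 - 0.552781) / (1 - 0.552781)
kappa = 0.2032

0.2032


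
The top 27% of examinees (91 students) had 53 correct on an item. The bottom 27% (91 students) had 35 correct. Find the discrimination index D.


p_upper = 53/91 = 0.5824
p_lower = 35/91 = 0.3846
D = 0.5824 - 0.3846 = 0.1978

0.1978


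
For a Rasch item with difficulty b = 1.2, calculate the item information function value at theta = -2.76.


P = 1/(1+exp(-(-2.76-1.2))) = 0.0187
I = P*(1-P) = 0.0187 * 0.9813
I = 0.0184

0.0184


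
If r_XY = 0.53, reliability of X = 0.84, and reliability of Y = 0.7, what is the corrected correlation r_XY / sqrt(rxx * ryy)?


r_corrected = rxy / sqrt(rxx * ryy)
= 0.53 / sqrt(0.84 * 0.7)
= 0.53 / sqrt(0.588)
= 0.53 / 0.766812
r_corrected = 0.6912

0.6912


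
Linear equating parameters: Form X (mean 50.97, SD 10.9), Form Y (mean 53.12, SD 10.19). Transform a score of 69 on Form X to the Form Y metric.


slope = SD_Y / SD_X = 10.19 / 10.9 ~ 0.9349
intercept = mean_Y - slope * mean_X = 53.12 - (10.19 / 10.9) * 50.97 ~ 5.4701
Y = slope * X + intercept. To avoid rounding drift from the rounded slope/intercept, evaluate the equivalent form Y = mean_Y + SD_Y * (X - mean_X) / SD_X at full precision:
Y = 53.12 + 10.19 * (69 - 50.97) / 10.9
Y = 53.12 + 10.19 * 18.03 / 10.9
Y = 53.12 + 183.7257 / 10.9
Y = 53.12 + 16.8556
Y = 69.9756

69.9756


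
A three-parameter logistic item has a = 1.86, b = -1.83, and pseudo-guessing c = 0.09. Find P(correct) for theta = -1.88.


logit = 1.86*(-1.88 - -1.83) = -0.093
P* = 1/(1 + exp(--0.093)) = 0.4768
P = 0.09 + (1 - 0.09) * 0.4768
P = 0.5239

0.5239


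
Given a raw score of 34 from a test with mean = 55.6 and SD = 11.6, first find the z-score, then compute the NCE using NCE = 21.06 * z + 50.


z = (X - mean) / SD = (34 - 55.6) / 11.6
z = -21.6 / 11.6
z = -1.8621
NCE = NCE = 21.06z + 50
Carry z at full precision (z = -21.6 / 11.6) into the conversion:
NCE = 21.06 * (-21.6 / 11.6) + 50 = -454.896 / 11.6 + 50
NCE = -39.2152 + 50
NCE = 10.7848

10.7848


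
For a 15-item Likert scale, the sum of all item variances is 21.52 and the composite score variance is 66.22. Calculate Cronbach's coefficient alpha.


alpha = (k/(k-1)) * (1 - sum(si^2)/s_total^2)
= (15/14) * (1 - 21.52/66.22)
alpha = 0.7232

0.7232


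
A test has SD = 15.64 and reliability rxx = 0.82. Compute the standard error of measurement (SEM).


SEM = SD * sqrt(1 - rxx)
SEM = 15.64 * sqrt(1 - 0.82)
SEM = 15.64 * sqrt(0.18) = 15.64 * 0.424264
SEM = 6.6355

6.6355


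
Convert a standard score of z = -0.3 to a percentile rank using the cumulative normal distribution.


CDF(z) = 0.5 * (1 + erf(z/sqrt(2)))
erf(-0.2121) = -0.2358
CDF = 0.3821
Percentile rank = 0.3821 * 100 = 38.21

38.21


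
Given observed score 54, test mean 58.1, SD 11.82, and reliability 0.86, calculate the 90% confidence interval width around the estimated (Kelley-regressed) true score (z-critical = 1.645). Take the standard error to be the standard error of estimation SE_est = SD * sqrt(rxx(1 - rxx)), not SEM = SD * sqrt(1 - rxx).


True score estimate = 0.86*54 + 0.14*58.1 = 54.574
SE_est = SD * sqrt(rxx * (1 - rxx)) = 11.82 * sqrt(0.86 * 0.14) = 11.82 * sqrt(0.1204) = 4.101387
CI = T_est +/- z * SE_est, so width = 2 * z * SE_est = 2 * 1.645 * 4.101387
Width = 13.4936

13.4936


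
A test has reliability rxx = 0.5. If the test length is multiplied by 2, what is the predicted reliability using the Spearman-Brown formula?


r_new = (n * rxx) / (1 + (n-1) * rxx)
r_new = (2 * 0.5) / (1 + 1 * 0.5)
r_new = 1.0 / 1.5
r_new = 0.6667

0.6667


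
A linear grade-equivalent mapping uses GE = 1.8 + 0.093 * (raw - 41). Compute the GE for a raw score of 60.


raw - median = 60 - 41 = 19
slope * diff = 0.093 * 19 = 1.767
GE = 1.8 + 1.767
GE = 3.567

3.567


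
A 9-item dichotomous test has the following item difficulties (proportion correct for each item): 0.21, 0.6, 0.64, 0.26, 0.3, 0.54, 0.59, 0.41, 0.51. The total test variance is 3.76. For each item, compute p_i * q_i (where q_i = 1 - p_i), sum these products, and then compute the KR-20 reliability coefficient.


For each item, compute p_i * q_i:
  Item 1: 0.21 * 0.79 = 0.1659
  Item 2: 0.6 * 0.4 = 0.24
  Item 3: 0.64 * 0.36 = 0.2304
  Item 4: 0.26 * 0.74 = 0.1924
  Item 5: 0.3 * 0.7 = 0.21
  Item 6: 0.54 * 0.46 = 0.2484
  Item 7: 0.59 * 0.41 = 0.2419
  Item 8: 0.41 * 0.59 = 0.2419
  Item 9: 0.51 * 0.49 = 0.2499
Sum(p_i * q_i) = 0.1659 + 0.24 + 0.2304 + 0.1924 + 0.21 + 0.2484 + 0.2419 + 0.2419 + 0.2499 = 2.0208
KR-20 = (k/(k-1)) * (1 - Sum(p_i*q_i) / Var_total)
= (9/8) * (1 - 2.0208/3.76)
= 1.125 * 0.4626
KR-20 = 0.5204

0.5204


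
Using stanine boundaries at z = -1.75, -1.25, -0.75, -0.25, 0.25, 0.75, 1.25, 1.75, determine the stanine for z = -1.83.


Stanine boundaries: [-1.75, -1.25, -0.75, -0.25, 0.25, 0.75, 1.25, 1.75]
z = -1.83
Check each boundary:
  z < -1.75
  z < -1.25
  z < -0.75
  z < -0.25
  z < 0.25
  z < 0.75
  z < 1.25
  z < 1.75
Highest qualifying boundary gives stanine = 1

1


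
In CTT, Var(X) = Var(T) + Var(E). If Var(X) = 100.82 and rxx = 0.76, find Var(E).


var_true = rxx * var_obs = 0.76 * 100.82 = 76.6232
var_error = var_obs - var_true
var_error = 100.82 - 76.6232
var_error = 24.1968

24.1968


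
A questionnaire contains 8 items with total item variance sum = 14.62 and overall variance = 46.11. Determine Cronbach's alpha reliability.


alpha = (k/(k-1)) * (1 - sum(si^2)/s_total^2)
= (8/7) * (1 - 14.62/46.11)
alpha = 0.7805

0.7805


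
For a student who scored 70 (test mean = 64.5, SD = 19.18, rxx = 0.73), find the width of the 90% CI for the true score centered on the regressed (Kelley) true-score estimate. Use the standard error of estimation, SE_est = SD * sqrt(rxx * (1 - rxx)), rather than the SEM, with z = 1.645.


True score estimate = 0.73*70 + 0.27*64.5 = 68.515
SE_est = SD * sqrt(rxx * (1 - rxx)) = 19.18 * sqrt(0.73 * 0.27) = 19.18 * sqrt(0.1971) = 8.515142
CI = T_est +/- z * SE_est, so width = 2 * z * SE_est = 2 * 1.645 * 8.515142
Width = 28.0148

28.0148


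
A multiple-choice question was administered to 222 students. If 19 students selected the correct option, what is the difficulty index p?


Item difficulty p = number correct / total examinees
p = 19 / 222
p = 0.0856

0.0856


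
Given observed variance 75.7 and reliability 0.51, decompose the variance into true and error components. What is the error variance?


var_true = rxx * var_obs = 0.51 * 75.7 = 38.607
var_error = var_obs - var_true
var_error = 75.7 - 38.607
var_error = 37.093

37.093


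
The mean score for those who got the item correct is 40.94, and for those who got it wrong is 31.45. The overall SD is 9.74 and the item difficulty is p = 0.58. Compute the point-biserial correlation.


q = 1 - p = 0.42
rpb = ((M1 - M0) / SD) * sqrt(p * q)
rpb = ((40.94 - 31.45) / 9.74) * sqrt(0.58 * 0.42)
rpb = 0.4809

0.4809


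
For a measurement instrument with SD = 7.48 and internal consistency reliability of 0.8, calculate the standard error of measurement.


SEM = SD * sqrt(1 - rxx)
SEM = 7.48 * sqrt(1 - 0.8)
SEM = 7.48 * sqrt(0.2) = 7.48 * 0.447214
SEM = 3.3452

3.3452


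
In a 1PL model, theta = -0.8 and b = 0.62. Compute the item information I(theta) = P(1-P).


P = 1/(1+exp(-(-0.8-0.62))) = 0.1947
I = P*(1-P) = 0.1947 * 0.8053
I = 0.1568

0.1568


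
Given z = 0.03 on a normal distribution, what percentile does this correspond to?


CDF(z) = 0.5 * (1 + erf(z/sqrt(2)))
erf(0.0212) = 0.0239
CDF = 0.512
Percentile rank = 0.512 * 100 = 51.2

51.2


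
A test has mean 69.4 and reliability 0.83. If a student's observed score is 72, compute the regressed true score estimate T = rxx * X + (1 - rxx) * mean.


T_est = rxx * X + (1 - rxx) * mean
T_est = 0.83 * 72 + 0.17 * 69.4
T_est = 59.76 + 11.798
T_est = 71.558

71.558


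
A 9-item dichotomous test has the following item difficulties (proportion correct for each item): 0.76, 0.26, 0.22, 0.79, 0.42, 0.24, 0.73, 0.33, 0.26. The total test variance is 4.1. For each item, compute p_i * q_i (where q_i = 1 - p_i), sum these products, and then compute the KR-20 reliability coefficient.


For each item, compute p_i * q_i:
  Item 1: 0.76 * 0.24 = 0.1824
  Item 2: 0.26 * 0.74 = 0.1924
  Item 3: 0.22 * 0.78 = 0.1716
  Item 4: 0.79 * 0.21 = 0.1659
  Item 5: 0.42 * 0.58 = 0.2436
  Item 6: 0.24 * 0.76 = 0.1824
  Item 7: 0.73 * 0.27 = 0.1971
  Item 8: 0.33 * 0.67 = 0.2211
  Item 9: 0.26 * 0.74 = 0.1924
Sum(p_i * q_i) = 0.1824 + 0.1924 + 0.1716 + 0.1659 + 0.2436 + 0.1824 + 0.1971 + 0.2211 + 0.1924 = 1.7489
KR-20 = (k/(k-1)) * (1 - Sum(p_i*q_i) / Var_total)
= (9/8) * (1 - 1.7489/4.1)
= 1.125 * 0.5734
KR-20 = 0.6451

0.6451
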